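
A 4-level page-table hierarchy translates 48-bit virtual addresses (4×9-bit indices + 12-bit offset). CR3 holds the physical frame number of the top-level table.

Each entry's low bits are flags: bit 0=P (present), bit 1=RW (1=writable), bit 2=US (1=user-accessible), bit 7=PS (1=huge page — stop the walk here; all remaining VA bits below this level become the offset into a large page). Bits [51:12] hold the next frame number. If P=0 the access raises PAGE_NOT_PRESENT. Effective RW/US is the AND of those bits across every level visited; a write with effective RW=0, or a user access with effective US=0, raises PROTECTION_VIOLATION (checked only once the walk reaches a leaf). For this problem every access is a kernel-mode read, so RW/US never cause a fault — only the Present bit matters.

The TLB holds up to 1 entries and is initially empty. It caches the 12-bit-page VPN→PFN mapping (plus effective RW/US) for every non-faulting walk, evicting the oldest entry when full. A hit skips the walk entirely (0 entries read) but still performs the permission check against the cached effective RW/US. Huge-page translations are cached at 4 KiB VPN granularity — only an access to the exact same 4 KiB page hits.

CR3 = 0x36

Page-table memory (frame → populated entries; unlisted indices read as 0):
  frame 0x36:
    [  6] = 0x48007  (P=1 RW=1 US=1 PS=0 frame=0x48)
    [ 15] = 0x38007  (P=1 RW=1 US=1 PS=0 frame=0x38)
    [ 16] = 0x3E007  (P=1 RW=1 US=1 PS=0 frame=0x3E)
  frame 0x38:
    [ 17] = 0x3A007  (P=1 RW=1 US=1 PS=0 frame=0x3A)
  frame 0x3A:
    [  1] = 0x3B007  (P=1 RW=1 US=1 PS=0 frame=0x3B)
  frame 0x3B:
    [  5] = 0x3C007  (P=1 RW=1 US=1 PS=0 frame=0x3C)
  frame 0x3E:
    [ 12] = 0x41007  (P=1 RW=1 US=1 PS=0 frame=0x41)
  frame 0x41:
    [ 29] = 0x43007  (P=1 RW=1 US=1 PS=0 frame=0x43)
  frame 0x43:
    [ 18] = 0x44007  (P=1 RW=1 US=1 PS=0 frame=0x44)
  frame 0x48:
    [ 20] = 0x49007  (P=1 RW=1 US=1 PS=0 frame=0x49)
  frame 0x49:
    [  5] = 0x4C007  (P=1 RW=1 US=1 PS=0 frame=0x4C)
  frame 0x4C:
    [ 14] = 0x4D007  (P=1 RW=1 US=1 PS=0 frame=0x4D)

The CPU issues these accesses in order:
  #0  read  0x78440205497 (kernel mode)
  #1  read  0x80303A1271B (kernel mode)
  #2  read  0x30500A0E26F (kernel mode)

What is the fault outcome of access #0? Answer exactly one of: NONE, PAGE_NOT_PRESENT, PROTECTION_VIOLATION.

Per-access translation:
#0 VA=0x78440205497 (r,kernel):
  [0] read 0x36 idx=15: raw=0x38007 flags P=1 W=1 U=1 S=0
  [1] read 0x38 idx=17: raw=0x3A007 flags P=1 W=1 U=1 S=0
  [2] read 0x3A idx=1: raw=0x3B007 flags P=1 W=1 U=1 S=0
  [3] read 0x3B idx=5: raw=0x3C007 flags P=1 W=1 U=1 S=0
  → PA=0x3C497  (4 entries read)
#1 VA=0x80303A1271B (r,kernel):
  [0] read 0x36 idx=16: raw=0x3E007 flags P=1 W=1 U=1 S=0
  [1] read 0x3E idx=12: raw=0x41007 flags P=1 W=1 U=1 S=0
  [2] read 0x41 idx=29: raw=0x43007 flags P=1 W=1 U=1 S=0
  [3] read 0x43 idx=18: raw=0x44007 flags P=1 W=1 U=1 S=0
  → PA=0x4471B  (4 entries read)
#2 VA=0x30500A0E26F (r,kernel):
  [0] read 0x36 idx=6: raw=0x48007 flags P=1 W=1 U=1 S=0
  [1] read 0x48 idx=20: raw=0x49007 flags P=1 W=1 U=1 S=0
  [2] read 0x49 idx=5: raw=0x4C007 flags P=1 W=1 U=1 S=0
  [3] read 0x4C idx=14: raw=0x4D007 flags P=1 W=1 U=1 S=0
  → PA=0x4D26F  (4 entries read)

Access #0 fault: NONE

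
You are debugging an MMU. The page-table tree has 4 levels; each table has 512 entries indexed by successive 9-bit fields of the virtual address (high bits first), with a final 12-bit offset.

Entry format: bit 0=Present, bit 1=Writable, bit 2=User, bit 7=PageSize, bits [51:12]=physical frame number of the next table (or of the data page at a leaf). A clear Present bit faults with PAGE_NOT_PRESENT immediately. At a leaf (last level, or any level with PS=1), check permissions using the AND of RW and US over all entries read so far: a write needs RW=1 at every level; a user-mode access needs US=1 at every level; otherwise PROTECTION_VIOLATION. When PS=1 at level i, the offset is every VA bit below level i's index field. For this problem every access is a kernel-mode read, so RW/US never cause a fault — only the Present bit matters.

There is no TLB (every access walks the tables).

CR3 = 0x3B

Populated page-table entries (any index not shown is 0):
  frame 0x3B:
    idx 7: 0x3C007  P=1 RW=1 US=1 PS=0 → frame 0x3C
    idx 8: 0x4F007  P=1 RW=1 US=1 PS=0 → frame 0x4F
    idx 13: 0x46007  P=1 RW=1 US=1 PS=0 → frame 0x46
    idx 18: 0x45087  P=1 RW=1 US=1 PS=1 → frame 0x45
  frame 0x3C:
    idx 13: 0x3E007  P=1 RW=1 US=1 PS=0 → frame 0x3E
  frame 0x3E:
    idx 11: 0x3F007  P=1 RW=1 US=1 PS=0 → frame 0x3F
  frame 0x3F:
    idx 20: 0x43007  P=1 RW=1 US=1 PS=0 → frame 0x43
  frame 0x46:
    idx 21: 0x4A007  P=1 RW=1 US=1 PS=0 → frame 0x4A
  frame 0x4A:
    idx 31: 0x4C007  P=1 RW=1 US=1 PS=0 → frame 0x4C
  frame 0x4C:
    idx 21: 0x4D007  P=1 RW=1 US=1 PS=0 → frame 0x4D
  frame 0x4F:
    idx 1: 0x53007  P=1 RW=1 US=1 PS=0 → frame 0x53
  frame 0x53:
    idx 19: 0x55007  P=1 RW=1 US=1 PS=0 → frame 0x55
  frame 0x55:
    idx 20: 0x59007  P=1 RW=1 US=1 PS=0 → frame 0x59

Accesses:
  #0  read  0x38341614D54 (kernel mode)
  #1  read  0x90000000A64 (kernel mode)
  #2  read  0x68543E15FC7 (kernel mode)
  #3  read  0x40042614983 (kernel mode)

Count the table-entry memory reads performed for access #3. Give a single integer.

Per-access translation:
#0 VA=0x38341614D54 (r,kernel):
  L0: frame=0x3B idx=7 entry=0x3C007 [P=1 RW=1 US=1 PS=0]
  L1: frame=0x3C idx=13 entry=0x3E007 [P=1 RW=1 US=1 PS=0]
  L2: frame=0x3E idx=11 entry=0x3F007 [P=1 RW=1 US=1 PS=0]
  L3: frame=0x3F idx=20 entry=0x43007 [P=1 RW=1 US=1 PS=0]
  ✓ 0x43D54  — 4 lookups
#1 VA=0x90000000A64 (r,kernel):
  L0: frame=0x3B idx=18 entry=0x45087 [P=1 RW=1 US=1 PS=1]
  ✓ 0x45A64 (huge @L0)  — 1 lookups
#2 VA=0x68543E15FC7 (r,kernel):
  L0: frame=0x3B idx=13 entry=0x46007 [P=1 RW=1 US=1 PS=0]
  L1: frame=0x46 idx=21 entry=0x4A007 [P=1 RW=1 US=1 PS=0]
  L2: frame=0x4A idx=31 entry=0x4C007 [P=1 RW=1 US=1 PS=0]
  L3: frame=0x4C idx=21 entry=0x4D007 [P=1 RW=1 US=1 PS=0]
  ✓ 0x4DFC7  — 4 lookups
#3 VA=0x40042614983 (r,kernel):
  L0: frame=0x3B idx=8 entry=0x4F007 [P=1 RW=1 US=1 PS=0]
  L1: frame=0x4F idx=1 entry=0x53007 [P=1 RW=1 US=1 PS=0]
  L2: frame=0x53 idx=19 entry=0x55007 [P=1 RW=1 US=1 PS=0]
  L3: frame=0x55 idx=20 entry=0x59007 [P=1 RW=1 US=1 PS=0]
  ✓ 0x59983  — 4 lookups

Entries read for #3: 4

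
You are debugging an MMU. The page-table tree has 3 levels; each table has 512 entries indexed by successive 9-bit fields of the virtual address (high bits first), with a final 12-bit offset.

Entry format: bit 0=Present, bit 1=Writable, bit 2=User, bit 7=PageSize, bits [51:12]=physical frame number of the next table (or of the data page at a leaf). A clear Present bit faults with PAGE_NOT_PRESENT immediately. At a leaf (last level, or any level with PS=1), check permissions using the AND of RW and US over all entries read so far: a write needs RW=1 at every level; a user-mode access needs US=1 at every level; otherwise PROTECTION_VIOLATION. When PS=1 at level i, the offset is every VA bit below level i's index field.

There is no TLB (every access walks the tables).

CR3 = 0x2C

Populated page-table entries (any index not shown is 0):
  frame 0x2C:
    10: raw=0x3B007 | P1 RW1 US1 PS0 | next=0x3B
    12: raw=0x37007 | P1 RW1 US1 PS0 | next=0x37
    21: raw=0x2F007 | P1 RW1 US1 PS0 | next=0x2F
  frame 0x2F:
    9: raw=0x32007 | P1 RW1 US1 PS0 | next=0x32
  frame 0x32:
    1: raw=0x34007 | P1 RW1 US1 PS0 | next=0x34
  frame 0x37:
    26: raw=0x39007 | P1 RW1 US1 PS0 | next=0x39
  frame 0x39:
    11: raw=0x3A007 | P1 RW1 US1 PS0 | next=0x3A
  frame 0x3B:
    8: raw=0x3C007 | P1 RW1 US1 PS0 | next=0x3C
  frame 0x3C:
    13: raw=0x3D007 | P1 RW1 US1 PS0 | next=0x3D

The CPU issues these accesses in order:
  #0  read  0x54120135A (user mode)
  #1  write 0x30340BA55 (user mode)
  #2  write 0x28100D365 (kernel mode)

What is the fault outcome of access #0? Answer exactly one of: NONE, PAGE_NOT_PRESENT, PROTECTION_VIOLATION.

Trace:
#0 VA=0x54120135A (r,user):
  lvl0: tbl 0x2C, slot 21 ⇒ 0x2F007 (P1/RW1/US1/PS0)
  lvl1: tbl 0x2F, slot 9 ⇒ 0x32007 (P1/RW1/US1/PS0)
  lvl2: tbl 0x32, slot 1 ⇒ 0x34007 (P1/RW1/US1/PS0)
  ⇒ phys 0x3435A  [3 reads]
#1 VA=0x30340BA55 (w,user):
  lvl0: tbl 0x2C, slot 12 ⇒ 0x37007 (P1/RW1/US1/PS0)
  lvl1: tbl 0x37, slot 26 ⇒ 0x39007 (P1/RW1/US1/PS0)
  lvl2: tbl 0x39, slot 11 ⇒ 0x3A007 (P1/RW1/US1/PS0)
  ⇒ phys 0x3AA55  [3 reads]
#2 VA=0x28100D365 (w,kernel):
  lvl0: tbl 0x2C, slot 10 ⇒ 0x3B007 (P1/RW1/US1/PS0)
  lvl1: tbl 0x3B, slot 8 ⇒ 0x3C007 (P1/RW1/US1/PS0)
  lvl2: tbl 0x3C, slot 13 ⇒ 0x3D007 (P1/RW1/US1/PS0)
  ⇒ phys 0x3D365  [3 reads]

Access #0 fault: NONE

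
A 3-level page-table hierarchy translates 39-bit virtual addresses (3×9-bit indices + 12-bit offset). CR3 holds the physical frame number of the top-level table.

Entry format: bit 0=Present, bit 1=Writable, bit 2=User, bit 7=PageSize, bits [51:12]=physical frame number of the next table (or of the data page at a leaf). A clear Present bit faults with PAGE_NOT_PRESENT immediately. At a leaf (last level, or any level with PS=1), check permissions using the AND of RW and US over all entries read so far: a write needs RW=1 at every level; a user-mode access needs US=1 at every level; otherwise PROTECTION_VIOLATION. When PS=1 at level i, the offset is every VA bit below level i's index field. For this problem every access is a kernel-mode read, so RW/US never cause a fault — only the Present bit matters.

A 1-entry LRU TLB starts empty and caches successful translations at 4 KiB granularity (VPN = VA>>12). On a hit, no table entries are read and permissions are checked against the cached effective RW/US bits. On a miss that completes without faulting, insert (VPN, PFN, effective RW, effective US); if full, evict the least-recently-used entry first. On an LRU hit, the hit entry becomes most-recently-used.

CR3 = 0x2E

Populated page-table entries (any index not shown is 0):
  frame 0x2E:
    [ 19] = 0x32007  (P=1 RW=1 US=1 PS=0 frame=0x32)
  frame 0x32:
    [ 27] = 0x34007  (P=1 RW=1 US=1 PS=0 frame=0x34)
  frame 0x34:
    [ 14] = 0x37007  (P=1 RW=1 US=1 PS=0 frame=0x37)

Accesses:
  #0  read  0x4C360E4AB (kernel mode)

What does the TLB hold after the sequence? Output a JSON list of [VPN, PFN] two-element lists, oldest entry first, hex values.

Walk each access:
#0 VA=0x4C360E4AB (r,kernel):
  lvl0: tbl 0x2E, slot 19 ⇒ 0x32007 (P1/RW1/US1/PS0)
  lvl1: tbl 0x32, slot 27 ⇒ 0x34007 (P1/RW1/US1/PS0)
  lvl2: tbl 0x34, slot 14 ⇒ 0x37007 (P1/RW1/US1/PS0)
  → PA=0x374AB  (3 entries read)

TLB: [["0x4C360E", "0x37"]]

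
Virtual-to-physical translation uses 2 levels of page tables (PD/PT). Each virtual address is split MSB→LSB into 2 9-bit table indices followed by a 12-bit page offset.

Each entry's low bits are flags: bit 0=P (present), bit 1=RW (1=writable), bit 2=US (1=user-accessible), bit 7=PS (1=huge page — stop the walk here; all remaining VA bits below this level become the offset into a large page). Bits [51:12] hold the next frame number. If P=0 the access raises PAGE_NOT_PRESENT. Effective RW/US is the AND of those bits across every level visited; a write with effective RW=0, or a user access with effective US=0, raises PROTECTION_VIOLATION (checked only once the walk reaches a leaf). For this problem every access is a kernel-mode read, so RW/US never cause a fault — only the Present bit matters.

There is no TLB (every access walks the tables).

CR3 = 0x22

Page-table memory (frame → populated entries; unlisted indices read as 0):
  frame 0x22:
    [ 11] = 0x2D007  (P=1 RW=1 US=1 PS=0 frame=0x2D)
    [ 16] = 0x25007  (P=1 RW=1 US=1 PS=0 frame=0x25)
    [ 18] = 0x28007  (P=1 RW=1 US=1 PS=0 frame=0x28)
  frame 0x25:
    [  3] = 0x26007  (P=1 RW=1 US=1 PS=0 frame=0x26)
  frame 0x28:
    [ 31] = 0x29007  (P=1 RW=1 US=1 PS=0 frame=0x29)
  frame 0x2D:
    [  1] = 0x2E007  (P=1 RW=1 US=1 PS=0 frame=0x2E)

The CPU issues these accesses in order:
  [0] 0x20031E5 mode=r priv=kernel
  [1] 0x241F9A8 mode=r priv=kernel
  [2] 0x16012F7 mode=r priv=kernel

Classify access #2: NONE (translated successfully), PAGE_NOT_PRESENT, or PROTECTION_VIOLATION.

Trace:
#0 VA=0x20031E5 (r,kernel):
  lvl0: tbl 0x22, slot 16 ⇒ 0x25007 (P1/RW1/US1/PS0)
  lvl1: tbl 0x25, slot 3 ⇒ 0x26007 (P1/RW1/US1/PS0)
  → PA=0x261E5  (2 entries read)
#1 VA=0x241F9A8 (r,kernel):
  lvl0: tbl 0x22, slot 18 ⇒ 0x28007 (P1/RW1/US1/PS0)
  lvl1: tbl 0x28, slot 31 ⇒ 0x29007 (P1/RW1/US1/PS0)
  → PA=0x299A8  (2 entries read)
#2 VA=0x16012F7 (r,kernel):
  lvl0: tbl 0x22, slot 11 ⇒ 0x2D007 (P1/RW1/US1/PS0)
  lvl1: tbl 0x2D, slot 1 ⇒ 0x2E007 (P1/RW1/US1/PS0)
  → PA=0x2E2F7  (2 entries read)

Access #2 fault: NONE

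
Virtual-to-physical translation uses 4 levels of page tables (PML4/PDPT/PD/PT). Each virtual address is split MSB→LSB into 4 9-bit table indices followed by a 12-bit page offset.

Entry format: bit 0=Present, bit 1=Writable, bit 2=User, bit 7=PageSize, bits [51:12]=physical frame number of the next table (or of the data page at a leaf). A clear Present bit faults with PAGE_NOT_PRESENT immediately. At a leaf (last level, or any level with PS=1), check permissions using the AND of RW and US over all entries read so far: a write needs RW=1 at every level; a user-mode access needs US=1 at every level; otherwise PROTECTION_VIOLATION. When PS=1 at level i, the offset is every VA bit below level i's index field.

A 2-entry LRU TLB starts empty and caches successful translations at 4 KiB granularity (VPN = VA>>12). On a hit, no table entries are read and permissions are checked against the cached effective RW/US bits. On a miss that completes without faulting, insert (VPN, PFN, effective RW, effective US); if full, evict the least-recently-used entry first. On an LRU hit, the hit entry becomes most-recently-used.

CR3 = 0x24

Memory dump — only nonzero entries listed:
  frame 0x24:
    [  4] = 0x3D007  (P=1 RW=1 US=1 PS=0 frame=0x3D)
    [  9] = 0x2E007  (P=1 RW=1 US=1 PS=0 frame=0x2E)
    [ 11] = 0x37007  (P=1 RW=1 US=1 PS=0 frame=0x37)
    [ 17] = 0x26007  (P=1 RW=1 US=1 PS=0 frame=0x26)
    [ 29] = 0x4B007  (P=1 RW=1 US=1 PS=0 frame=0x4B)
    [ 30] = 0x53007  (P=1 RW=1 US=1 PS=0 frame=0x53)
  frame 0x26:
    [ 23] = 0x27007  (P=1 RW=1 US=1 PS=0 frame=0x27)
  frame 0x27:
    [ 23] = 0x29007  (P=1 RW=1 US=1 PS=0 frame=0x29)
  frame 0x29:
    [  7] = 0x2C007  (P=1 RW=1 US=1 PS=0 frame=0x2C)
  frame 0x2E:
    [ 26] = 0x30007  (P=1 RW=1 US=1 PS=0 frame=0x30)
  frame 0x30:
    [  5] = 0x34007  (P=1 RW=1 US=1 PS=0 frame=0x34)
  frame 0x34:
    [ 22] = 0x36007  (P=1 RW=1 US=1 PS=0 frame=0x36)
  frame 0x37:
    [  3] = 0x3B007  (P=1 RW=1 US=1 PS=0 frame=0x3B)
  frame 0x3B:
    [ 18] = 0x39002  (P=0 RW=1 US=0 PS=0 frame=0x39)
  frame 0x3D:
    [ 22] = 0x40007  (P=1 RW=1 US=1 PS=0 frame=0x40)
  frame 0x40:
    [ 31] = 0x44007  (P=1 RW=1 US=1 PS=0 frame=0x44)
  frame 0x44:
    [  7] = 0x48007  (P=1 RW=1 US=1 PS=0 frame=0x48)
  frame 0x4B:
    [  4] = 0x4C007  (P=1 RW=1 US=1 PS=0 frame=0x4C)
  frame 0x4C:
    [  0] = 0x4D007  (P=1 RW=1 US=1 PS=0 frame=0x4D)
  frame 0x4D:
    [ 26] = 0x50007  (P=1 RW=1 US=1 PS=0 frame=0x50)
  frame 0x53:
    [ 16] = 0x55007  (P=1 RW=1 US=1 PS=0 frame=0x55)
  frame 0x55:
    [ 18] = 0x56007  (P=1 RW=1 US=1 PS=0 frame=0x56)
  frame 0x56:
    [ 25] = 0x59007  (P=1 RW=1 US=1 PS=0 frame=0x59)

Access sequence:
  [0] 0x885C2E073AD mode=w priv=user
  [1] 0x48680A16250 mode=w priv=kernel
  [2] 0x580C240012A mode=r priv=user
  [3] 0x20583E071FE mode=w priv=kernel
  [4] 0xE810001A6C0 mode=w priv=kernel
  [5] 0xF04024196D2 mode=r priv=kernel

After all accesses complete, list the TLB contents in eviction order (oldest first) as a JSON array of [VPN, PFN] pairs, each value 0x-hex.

Walk each access:
#0 VA=0x885C2E073AD (w,user):
  lvl0: tbl 0x24, slot 17 ⇒ 0x26007 (P1/RW1/US1/PS0)
  lvl1: tbl 0x26, slot 23 ⇒ 0x27007 (P1/RW1/US1/PS0)
  lvl2: tbl 0x27, slot 23 ⇒ 0x29007 (P1/RW1/US1/PS0)
  lvl3: tbl 0x29, slot 7 ⇒ 0x2C007 (P1/RW1/US1/PS0)
  → PA=0x2C3AD  (4 entries read)
#1 VA=0x48680A16250 (w,kernel):
  lvl0: tbl 0x24, slot 9 ⇒ 0x2E007 (P1/RW1/US1/PS0)
  lvl1: tbl 0x2E, slot 26 ⇒ 0x30007 (P1/RW1/US1/PS0)
  lvl2: tbl 0x30, slot 5 ⇒ 0x34007 (P1/RW1/US1/PS0)
  lvl3: tbl 0x34, slot 22 ⇒ 0x36007 (P1/RW1/US1/PS0)
  → PA=0x36250  (4 entries read)
#2 VA=0x580C240012A (r,user):
  lvl0: tbl 0x24, slot 11 ⇒ 0x37007 (P1/RW1/US1/PS0)
  lvl1: tbl 0x37, slot 3 ⇒ 0x3B007 (P1/RW1/US1/PS0)
  lvl2: tbl 0x3B, slot 18 ⇒ 0x39002 (P0/RW1/US0/PS0)
  ✗ PAGE_NOT_PRESENT  [3 reads]
#3 VA=0x20583E071FE (w,kernel):
  lvl0: tbl 0x24, slot 4 ⇒ 0x3D007 (P1/RW1/US1/PS0)
  lvl1: tbl 0x3D, slot 22 ⇒ 0x40007 (P1/RW1/US1/PS0)
  lvl2: tbl 0x40, slot 31 ⇒ 0x44007 (P1/RW1/US1/PS0)
  lvl3: tbl 0x44, slot 7 ⇒ 0x48007 (P1/RW1/US1/PS0)
  → PA=0x481FE  (4 entries read)
#4 VA=0xE810001A6C0 (w,kernel):
  lvl0: tbl 0x24, slot 29 ⇒ 0x4B007 (P1/RW1/US1/PS0)
  lvl1: tbl 0x4B, slot 4 ⇒ 0x4C007 (P1/RW1/US1/PS0)
  lvl2: tbl 0x4C, slot 0 ⇒ 0x4D007 (P1/RW1/US1/PS0)
  lvl3: tbl 0x4D, slot 26 ⇒ 0x50007 (P1/RW1/US1/PS0)
  → PA=0x506C0  (4 entries read)
#5 VA=0xF04024196D2 (r,kernel):
  lvl0: tbl 0x24, slot 30 ⇒ 0x53007 (P1/RW1/US1/PS0)
  lvl1: tbl 0x53, slot 16 ⇒ 0x55007 (P1/RW1/US1/PS0)
  lvl2: tbl 0x55, slot 18 ⇒ 0x56007 (P1/RW1/US1/PS0)
  lvl3: tbl 0x56, slot 25 ⇒ 0x59007 (P1/RW1/US1/PS0)
  → PA=0x596D2  (4 entries read)

TLB: [["0xE810001A", "0x50"], ["0xF0402419", "0x59"]]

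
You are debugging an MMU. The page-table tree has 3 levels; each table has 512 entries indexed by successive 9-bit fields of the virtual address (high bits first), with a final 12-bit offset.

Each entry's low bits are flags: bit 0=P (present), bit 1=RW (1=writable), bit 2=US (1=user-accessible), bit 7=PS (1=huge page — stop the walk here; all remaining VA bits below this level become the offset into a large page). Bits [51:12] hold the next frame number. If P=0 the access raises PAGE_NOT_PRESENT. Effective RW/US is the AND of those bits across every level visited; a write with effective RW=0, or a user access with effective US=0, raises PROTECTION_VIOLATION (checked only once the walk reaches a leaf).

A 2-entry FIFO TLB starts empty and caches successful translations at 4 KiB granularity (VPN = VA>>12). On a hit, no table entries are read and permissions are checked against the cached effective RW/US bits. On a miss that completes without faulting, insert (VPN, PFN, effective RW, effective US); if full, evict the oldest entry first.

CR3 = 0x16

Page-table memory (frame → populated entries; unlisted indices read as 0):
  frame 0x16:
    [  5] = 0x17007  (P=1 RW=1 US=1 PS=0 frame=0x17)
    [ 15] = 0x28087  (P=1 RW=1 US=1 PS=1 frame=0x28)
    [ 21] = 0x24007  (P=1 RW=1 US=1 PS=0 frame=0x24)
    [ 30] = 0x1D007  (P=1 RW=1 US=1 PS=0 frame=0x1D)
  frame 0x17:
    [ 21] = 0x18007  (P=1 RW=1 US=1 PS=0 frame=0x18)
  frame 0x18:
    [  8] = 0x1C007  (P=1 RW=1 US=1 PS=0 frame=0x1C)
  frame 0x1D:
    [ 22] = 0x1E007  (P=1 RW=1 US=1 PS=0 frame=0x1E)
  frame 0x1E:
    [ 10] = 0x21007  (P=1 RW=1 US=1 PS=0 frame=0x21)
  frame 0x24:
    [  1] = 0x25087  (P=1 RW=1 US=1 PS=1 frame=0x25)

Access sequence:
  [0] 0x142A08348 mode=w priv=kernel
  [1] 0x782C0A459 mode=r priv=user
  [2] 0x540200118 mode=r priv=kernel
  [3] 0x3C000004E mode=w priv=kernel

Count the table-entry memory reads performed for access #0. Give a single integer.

Per-access translation:
#0 VA=0x142A08348 (w,kernel):
  L0 @0x16[5] → 0x17007  P=1,RW=1,US=1,PS=0
  L1 @0x17[21] → 0x18007  P=1,RW=1,US=1,PS=0
  L2 @0x18[8] → 0x1C007  P=1,RW=1,US=1,PS=0
  ✓ 0x1C348  — 3 lookups
#1 VA=0x782C0A459 (r,user):
  L0 @0x16[30] → 0x1D007  P=1,RW=1,US=1,PS=0
  L1 @0x1D[22] → 0x1E007  P=1,RW=1,US=1,PS=0
  L2 @0x1E[10] → 0x21007  P=1,RW=1,US=1,PS=0
  ✓ 0x21459  — 3 lookups
#2 VA=0x540200118 (r,kernel):
  L0 @0x16[21] → 0x24007  P=1,RW=1,US=1,PS=0
  L1 @0x24[1] → 0x25087  P=1,RW=1,US=1,PS=1
  ✓ 0x25118 (huge @L1)  — 2 lookups
#3 VA=0x3C000004E (w,kernel):
  L0 @0x16[15] → 0x28087  P=1,RW=1,US=1,PS=1
  ✓ 0x2804E (huge @L0)  — 1 lookups

Entries read for #0: 3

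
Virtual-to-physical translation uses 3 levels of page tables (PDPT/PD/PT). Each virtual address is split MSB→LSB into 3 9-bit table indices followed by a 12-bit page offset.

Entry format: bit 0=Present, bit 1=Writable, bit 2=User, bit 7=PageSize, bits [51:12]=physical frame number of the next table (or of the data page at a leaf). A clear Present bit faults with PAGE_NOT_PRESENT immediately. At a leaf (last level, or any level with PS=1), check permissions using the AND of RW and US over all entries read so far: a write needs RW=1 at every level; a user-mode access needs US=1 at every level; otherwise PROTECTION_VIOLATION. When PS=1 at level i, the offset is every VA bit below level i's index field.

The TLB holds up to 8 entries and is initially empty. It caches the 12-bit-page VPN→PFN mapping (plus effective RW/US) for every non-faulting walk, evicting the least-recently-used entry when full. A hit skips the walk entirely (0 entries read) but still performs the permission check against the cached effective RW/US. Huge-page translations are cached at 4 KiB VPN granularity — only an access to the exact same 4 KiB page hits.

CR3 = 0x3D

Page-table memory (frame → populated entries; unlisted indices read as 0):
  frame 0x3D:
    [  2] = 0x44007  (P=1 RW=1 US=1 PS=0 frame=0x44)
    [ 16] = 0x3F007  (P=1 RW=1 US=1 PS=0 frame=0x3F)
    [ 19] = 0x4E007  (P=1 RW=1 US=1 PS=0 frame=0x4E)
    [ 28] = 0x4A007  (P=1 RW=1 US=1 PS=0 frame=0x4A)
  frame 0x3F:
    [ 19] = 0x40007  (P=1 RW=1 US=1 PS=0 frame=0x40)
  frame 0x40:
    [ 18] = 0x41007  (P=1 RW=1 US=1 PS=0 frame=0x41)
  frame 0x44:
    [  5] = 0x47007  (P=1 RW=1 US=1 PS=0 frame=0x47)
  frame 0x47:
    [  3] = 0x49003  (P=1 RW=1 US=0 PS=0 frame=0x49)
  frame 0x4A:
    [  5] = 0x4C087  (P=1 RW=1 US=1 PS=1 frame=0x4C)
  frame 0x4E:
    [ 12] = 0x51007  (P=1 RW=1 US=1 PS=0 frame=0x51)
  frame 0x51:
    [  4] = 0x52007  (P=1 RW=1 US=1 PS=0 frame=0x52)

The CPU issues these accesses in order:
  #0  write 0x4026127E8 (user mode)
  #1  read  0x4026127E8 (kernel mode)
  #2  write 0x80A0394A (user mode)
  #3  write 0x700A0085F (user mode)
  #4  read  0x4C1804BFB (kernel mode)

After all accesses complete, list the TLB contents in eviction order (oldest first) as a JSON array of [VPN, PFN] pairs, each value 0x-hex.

Walk each access:
#0 VA=0x4026127E8 (w,user):
  lvl0: tbl 0x3D, slot 16 ⇒ 0x3F007 (P1/RW1/US1/PS0)
  lvl1: tbl 0x3F, slot 19 ⇒ 0x40007 (P1/RW1/US1/PS0)
  lvl2: tbl 0x40, slot 18 ⇒ 0x41007 (P1/RW1/US1/PS0)
  ⇒ phys 0x417E8  [3 reads]
#1 VA=0x4026127E8 (r,kernel):
  TLB hit vpn=0x402612 → PA=0x417E8
#2 VA=0x80A0394A (w,user):
  lvl0: tbl 0x3D, slot 2 ⇒ 0x44007 (P1/RW1/US1/PS0)
  lvl1: tbl 0x44, slot 5 ⇒ 0x47007 (P1/RW1/US1/PS0)
  lvl2: tbl 0x47, slot 3 ⇒ 0x49003 (P1/RW1/US0/PS0)
  → PROTECTION_VIOLATION  (3 entries read)
#3 VA=0x700A0085F (w,user):
  lvl0: tbl 0x3D, slot 28 ⇒ 0x4A007 (P1/RW1/US1/PS0)
  lvl1: tbl 0x4A, slot 5 ⇒ 0x4C087 (P1/RW1/US1/PS1)
  ⇒ phys 0x4C85F (huge @L1)  [2 reads]
#4 VA=0x4C1804BFB (r,kernel):
  lvl0: tbl 0x3D, slot 19 ⇒ 0x4E007 (P1/RW1/US1/PS0)
  lvl1: tbl 0x4E, slot 12 ⇒ 0x51007 (P1/RW1/US1/PS0)
  lvl2: tbl 0x51, slot 4 ⇒ 0x52007 (P1/RW1/US1/PS0)
  ⇒ phys 0x52BFB  [3 reads]

TLB: [["0x402612", "0x41"], ["0x700A00", "0x4C"], ["0x4C1804", "0x52"]]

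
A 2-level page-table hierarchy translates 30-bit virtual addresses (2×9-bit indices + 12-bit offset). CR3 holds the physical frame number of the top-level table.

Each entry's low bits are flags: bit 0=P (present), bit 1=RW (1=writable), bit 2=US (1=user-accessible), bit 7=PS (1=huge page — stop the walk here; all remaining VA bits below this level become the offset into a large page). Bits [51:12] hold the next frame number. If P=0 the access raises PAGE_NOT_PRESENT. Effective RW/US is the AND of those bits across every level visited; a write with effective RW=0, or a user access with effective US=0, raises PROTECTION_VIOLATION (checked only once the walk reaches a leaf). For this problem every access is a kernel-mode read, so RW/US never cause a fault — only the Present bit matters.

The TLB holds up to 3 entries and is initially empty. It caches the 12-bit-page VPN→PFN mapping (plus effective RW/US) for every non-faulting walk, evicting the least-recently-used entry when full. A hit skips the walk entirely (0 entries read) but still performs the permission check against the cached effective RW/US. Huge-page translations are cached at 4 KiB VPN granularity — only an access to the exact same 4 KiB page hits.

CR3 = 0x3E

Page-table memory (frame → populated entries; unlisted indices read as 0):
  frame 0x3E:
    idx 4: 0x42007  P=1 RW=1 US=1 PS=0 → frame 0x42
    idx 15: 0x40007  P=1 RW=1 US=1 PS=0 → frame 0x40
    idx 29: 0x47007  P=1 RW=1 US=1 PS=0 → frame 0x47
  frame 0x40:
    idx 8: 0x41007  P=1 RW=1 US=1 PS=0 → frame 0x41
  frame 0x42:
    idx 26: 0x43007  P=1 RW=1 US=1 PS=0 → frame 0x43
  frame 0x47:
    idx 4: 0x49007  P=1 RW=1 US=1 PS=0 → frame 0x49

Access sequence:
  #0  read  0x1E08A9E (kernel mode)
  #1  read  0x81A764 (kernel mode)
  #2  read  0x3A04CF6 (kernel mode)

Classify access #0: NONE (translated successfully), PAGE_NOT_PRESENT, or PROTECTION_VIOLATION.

Per-access translation:
#0 VA=0x1E08A9E (r,kernel):
  L0: frame=0x3E idx=15 entry=0x40007 [P=1 RW=1 US=1 PS=0]
  L1: frame=0x40 idx=8 entry=0x41007 [P=1 RW=1 US=1 PS=0]
  → PA=0x41A9E  (2 entries read)
#1 VA=0x81A764 (r,kernel):
  L0: frame=0x3E idx=4 entry=0x42007 [P=1 RW=1 US=1 PS=0]
  L1: frame=0x42 idx=26 entry=0x43007 [P=1 RW=1 US=1 PS=0]
  → PA=0x43764  (2 entries read)
#2 VA=0x3A04CF6 (r,kernel):
  L0: frame=0x3E idx=29 entry=0x47007 [P=1 RW=1 US=1 PS=0]
  L1: frame=0x47 idx=4 entry=0x49007 [P=1 RW=1 US=1 PS=0]
  → PA=0x49CF6  (2 entries read)

Access #0 fault: NONE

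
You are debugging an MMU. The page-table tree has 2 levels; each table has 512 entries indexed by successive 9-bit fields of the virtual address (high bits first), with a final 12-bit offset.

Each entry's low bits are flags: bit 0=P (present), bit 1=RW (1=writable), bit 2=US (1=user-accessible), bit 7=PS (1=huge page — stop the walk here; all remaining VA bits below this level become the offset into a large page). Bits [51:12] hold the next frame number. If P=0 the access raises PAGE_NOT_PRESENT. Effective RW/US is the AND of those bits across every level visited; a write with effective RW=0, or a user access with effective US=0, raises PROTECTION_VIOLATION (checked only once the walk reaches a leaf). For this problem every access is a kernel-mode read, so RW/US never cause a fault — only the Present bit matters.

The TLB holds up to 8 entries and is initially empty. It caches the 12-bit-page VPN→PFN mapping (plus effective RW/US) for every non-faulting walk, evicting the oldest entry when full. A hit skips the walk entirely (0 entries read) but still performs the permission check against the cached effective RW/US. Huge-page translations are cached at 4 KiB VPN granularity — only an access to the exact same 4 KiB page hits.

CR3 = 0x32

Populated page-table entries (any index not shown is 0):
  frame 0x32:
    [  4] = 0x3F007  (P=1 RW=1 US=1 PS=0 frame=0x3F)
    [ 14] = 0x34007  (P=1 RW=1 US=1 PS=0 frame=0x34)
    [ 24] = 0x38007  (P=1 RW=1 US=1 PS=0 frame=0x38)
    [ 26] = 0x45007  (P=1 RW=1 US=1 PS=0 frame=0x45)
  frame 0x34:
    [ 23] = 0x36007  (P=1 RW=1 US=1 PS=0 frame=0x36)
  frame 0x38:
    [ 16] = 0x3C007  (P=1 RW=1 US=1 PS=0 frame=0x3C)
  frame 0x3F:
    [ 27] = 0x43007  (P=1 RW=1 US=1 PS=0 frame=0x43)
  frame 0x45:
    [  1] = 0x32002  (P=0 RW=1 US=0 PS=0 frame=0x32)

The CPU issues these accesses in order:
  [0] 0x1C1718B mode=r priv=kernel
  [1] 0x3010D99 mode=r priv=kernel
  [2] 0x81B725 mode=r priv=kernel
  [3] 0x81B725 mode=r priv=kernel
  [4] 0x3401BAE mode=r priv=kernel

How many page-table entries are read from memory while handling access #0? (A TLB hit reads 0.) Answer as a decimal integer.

Walk each access:
#0 VA=0x1C1718B (r,kernel):
  [0] read 0x32 idx=14: raw=0x34007 flags P=1 W=1 U=1 S=0
  [1] read 0x34 idx=23: raw=0x36007 flags P=1 W=1 U=1 S=0
  ⇒ phys 0x3618B  [2 reads]
#1 VA=0x3010D99 (r,kernel):
  [0] read 0x32 idx=24: raw=0x38007 flags P=1 W=1 U=1 S=0
  [1] read 0x38 idx=16: raw=0x3C007 flags P=1 W=1 U=1 S=0
  ⇒ phys 0x3CD99  [2 reads]
#2 VA=0x81B725 (r,kernel):
  [0] read 0x32 idx=4: raw=0x3F007 flags P=1 W=1 U=1 S=0
  [1] read 0x3F idx=27: raw=0x43007 flags P=1 W=1 U=1 S=0
  ⇒ phys 0x43725  [2 reads]
#3 VA=0x81B725 (r,kernel):
  TLB hit vpn=0x81B → PA=0x43725
#4 VA=0x3401BAE (r,kernel):
  [0] read 0x32 idx=26: raw=0x45007 flags P=1 W=1 U=1 S=0
  [1] read 0x45 idx=1: raw=0x32002 flags P=0 W=1 U=0 S=0
  ✗ PAGE_NOT_PRESENT  [2 reads]

Entries read for #0: 2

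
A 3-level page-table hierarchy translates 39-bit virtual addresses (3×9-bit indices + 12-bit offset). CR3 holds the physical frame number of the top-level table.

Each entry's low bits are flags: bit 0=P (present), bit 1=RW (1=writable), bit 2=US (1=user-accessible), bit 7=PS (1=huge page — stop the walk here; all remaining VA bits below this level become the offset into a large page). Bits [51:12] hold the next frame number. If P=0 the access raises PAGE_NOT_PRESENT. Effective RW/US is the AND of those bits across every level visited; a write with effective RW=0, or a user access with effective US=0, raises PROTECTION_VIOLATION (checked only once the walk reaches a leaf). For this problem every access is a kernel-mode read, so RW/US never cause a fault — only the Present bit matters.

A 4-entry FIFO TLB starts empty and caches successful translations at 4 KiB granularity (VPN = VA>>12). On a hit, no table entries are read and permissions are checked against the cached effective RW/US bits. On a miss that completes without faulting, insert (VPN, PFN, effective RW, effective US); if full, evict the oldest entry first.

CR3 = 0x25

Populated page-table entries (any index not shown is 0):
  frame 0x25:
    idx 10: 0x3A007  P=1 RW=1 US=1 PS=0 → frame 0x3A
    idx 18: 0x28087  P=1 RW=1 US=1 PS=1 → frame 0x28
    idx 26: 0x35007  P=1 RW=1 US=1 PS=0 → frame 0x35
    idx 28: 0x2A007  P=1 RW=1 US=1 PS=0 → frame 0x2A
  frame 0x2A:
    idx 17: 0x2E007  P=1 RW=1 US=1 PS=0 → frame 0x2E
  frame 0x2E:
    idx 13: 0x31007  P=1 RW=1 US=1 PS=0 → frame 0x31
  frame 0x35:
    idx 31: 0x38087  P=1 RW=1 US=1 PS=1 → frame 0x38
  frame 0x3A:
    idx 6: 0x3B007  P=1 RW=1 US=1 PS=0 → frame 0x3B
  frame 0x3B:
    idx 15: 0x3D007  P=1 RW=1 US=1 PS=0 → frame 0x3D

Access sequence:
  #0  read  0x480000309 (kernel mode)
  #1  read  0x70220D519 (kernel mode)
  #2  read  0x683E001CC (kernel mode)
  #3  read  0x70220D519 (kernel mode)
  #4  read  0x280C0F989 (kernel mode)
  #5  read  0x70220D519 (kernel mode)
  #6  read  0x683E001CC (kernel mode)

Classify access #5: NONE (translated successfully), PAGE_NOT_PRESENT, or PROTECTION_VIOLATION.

Trace:
#0 VA=0x480000309 (r,kernel):
  L0: frame=0x25 idx=18 entry=0x28087 [P=1 RW=1 US=1 PS=1]
  ⇒ phys 0x28309 (huge @L0)  [1 reads]
#1 VA=0x70220D519 (r,kernel):
  L0: frame=0x25 idx=28 entry=0x2A007 [P=1 RW=1 US=1 PS=0]
  L1: frame=0x2A idx=17 entry=0x2E007 [P=1 RW=1 US=1 PS=0]
  L2: frame=0x2E idx=13 entry=0x31007 [P=1 RW=1 US=1 PS=0]
  ⇒ phys 0x31519  [3 reads]
#2 VA=0x683E001CC (r,kernel):
  L0: frame=0x25 idx=26 entry=0x35007 [P=1 RW=1 US=1 PS=0]
  L1: frame=0x35 idx=31 entry=0x38087 [P=1 RW=1 US=1 PS=1]
  ⇒ phys 0x381CC (huge @L1)  [2 reads]
#3 VA=0x70220D519 (r,kernel):
  TLB hit vpn=0x70220D → PA=0x31519
#4 VA=0x280C0F989 (r,kernel):
  L0: frame=0x25 idx=10 entry=0x3A007 [P=1 RW=1 US=1 PS=0]
  L1: frame=0x3A idx=6 entry=0x3B007 [P=1 RW=1 US=1 PS=0]
  L2: frame=0x3B idx=15 entry=0x3D007 [P=1 RW=1 US=1 PS=0]
  ⇒ phys 0x3D989  [3 reads]
#5 VA=0x70220D519 (r,kernel):
  TLB hit vpn=0x70220D → PA=0x31519
#6 VA=0x683E001CC (r,kernel):
  TLB hit vpn=0x683E00 → PA=0x381CC

Access #5 fault: NONE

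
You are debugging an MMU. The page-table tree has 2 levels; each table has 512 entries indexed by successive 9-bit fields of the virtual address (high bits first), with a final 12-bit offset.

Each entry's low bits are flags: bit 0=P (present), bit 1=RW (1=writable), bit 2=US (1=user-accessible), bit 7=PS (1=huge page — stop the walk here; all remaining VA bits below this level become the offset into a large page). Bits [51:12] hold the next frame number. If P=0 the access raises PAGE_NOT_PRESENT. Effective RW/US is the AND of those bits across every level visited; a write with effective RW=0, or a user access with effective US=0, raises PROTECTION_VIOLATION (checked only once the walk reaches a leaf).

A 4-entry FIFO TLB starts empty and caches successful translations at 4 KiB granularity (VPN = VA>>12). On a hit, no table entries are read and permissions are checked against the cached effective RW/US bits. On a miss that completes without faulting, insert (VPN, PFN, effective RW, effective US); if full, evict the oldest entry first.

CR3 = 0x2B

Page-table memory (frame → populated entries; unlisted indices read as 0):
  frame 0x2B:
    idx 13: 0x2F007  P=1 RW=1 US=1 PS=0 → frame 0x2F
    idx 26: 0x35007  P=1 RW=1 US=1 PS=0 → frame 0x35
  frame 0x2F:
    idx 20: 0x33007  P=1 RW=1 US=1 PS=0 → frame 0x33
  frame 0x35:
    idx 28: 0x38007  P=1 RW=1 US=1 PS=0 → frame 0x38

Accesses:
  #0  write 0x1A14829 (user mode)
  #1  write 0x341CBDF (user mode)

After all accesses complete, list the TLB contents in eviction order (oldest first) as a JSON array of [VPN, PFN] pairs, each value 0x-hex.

Per-access translation:
#0 VA=0x1A14829 (w,user):
  L0 @0x2B[13] → 0x2F007  P=1,RW=1,US=1,PS=0
  L1 @0x2F[20] → 0x33007  P=1,RW=1,US=1,PS=0
  → PA=0x33829  (2 entries read)
#1 VA=0x341CBDF (w,user):
  L0 @0x2B[26] → 0x35007  P=1,RW=1,US=1,PS=0
  L1 @0x35[28] → 0x38007  P=1,RW=1,US=1,PS=0
  → PA=0x38BDF  (2 entries read)

TLB: [["0x1A14", "0x33"], ["0x341C", "0x38"]]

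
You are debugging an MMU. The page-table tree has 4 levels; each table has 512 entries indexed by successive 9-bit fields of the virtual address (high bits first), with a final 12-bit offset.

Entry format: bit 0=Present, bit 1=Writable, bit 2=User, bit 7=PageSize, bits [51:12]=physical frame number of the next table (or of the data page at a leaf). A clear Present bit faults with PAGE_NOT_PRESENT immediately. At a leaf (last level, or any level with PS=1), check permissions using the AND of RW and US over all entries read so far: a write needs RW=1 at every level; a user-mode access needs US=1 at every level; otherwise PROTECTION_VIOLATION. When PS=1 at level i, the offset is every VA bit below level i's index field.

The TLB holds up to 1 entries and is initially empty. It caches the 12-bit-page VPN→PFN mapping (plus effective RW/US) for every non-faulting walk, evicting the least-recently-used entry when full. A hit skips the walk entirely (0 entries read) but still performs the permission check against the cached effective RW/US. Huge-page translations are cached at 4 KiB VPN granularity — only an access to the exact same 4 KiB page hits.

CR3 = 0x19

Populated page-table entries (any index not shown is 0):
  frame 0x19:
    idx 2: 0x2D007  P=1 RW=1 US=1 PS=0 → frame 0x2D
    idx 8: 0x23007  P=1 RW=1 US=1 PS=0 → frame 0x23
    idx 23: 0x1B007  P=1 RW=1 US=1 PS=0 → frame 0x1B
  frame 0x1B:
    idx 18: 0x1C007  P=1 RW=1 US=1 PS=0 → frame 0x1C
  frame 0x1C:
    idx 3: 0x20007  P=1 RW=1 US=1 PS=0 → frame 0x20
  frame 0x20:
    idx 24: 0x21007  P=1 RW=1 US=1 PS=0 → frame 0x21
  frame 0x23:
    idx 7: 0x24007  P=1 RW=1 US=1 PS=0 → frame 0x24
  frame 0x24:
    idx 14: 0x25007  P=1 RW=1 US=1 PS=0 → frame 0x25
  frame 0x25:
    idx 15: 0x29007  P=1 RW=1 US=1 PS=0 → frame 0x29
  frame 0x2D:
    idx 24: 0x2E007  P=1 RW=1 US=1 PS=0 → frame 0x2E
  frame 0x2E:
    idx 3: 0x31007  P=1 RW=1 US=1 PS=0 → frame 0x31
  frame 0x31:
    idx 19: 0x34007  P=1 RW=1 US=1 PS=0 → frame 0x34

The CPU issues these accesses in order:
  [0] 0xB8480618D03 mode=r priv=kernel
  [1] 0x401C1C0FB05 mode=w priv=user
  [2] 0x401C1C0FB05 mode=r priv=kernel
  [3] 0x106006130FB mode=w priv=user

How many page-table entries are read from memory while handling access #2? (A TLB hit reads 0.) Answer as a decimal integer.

Trace:
#0 VA=0xB8480618D03 (r,kernel):
  lvl0: tbl 0x19, slot 23 ⇒ 0x1B007 (P1/RW1/US1/PS0)
  lvl1: tbl 0x1B, slot 18 ⇒ 0x1C007 (P1/RW1/US1/PS0)
  lvl2: tbl 0x1C, slot 3 ⇒ 0x20007 (P1/RW1/US1/PS0)
  lvl3: tbl 0x20, slot 24 ⇒ 0x21007 (P1/RW1/US1/PS0)
  → PA=0x21D03  (4 entries read)
#1 VA=0x401C1C0FB05 (w,user):
  lvl0: tbl 0x19, slot 8 ⇒ 0x23007 (P1/RW1/US1/PS0)
  lvl1: tbl 0x23, slot 7 ⇒ 0x24007 (P1/RW1/US1/PS0)
  lvl2: tbl 0x24, slot 14 ⇒ 0x25007 (P1/RW1/US1/PS0)
  lvl3: tbl 0x25, slot 15 ⇒ 0x29007 (P1/RW1/US1/PS0)
  → PA=0x29B05  (4 entries read)
#2 VA=0x401C1C0FB05 (r,kernel):
  TLB hit vpn=0x401C1C0F → PA=0x29B05
#3 VA=0x106006130FB (w,user):
  lvl0: tbl 0x19, slot 2 ⇒ 0x2D007 (P1/RW1/US1/PS0)
  lvl1: tbl 0x2D, slot 24 ⇒ 0x2E007 (P1/RW1/US1/PS0)
  lvl2: tbl 0x2E, slot 3 ⇒ 0x31007 (P1/RW1/US1/PS0)
  lvl3: tbl 0x31, slot 19 ⇒ 0x34007 (P1/RW1/US1/PS0)
  → PA=0x340FB  (4 entries read)

Entries read for #2: 0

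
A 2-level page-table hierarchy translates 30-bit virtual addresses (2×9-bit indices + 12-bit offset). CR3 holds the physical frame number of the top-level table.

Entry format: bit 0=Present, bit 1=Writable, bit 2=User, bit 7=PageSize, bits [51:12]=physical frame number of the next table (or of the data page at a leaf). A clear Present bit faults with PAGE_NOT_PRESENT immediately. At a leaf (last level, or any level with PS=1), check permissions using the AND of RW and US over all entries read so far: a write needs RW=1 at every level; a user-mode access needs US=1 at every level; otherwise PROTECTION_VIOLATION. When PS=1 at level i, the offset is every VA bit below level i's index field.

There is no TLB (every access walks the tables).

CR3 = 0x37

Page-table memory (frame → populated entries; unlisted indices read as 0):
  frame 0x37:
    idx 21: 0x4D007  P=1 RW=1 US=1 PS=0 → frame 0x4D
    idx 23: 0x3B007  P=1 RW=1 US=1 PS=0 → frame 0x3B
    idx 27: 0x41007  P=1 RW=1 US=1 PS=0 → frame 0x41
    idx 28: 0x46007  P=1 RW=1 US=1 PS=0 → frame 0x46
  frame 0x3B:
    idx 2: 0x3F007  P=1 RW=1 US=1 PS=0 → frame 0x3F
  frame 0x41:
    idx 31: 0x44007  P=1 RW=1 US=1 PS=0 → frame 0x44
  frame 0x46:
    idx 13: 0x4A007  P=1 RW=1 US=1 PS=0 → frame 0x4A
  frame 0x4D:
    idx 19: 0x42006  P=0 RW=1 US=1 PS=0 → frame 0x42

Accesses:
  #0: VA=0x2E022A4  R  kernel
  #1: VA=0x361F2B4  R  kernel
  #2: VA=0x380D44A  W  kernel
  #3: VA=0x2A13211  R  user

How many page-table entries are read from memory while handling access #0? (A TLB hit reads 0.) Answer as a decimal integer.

Trace:
#0 VA=0x2E022A4 (r,kernel):
  [0] read 0x37 idx=23: raw=0x3B007 flags P=1 W=1 U=1 S=0
  [1] read 0x3B idx=2: raw=0x3F007 flags P=1 W=1 U=1 S=0
  → PA=0x3F2A4  (2 entries read)
#1 VA=0x361F2B4 (r,kernel):
  [0] read 0x37 idx=27: raw=0x41007 flags P=1 W=1 U=1 S=0
  [1] read 0x41 idx=31: raw=0x44007 flags P=1 W=1 U=1 S=0
  → PA=0x442B4  (2 entries read)
#2 VA=0x380D44A (w,kernel):
  [0] read 0x37 idx=28: raw=0x46007 flags P=1 W=1 U=1 S=0
  [1] read 0x46 idx=13: raw=0x4A007 flags P=1 W=1 U=1 S=0
  → PA=0x4A44A  (2 entries read)
#3 VA=0x2A13211 (r,user):
  [0] read 0x37 idx=21: raw=0x4D007 flags P=1 W=1 U=1 S=0
  [1] read 0x4D idx=19: raw=0x42006 flags P=0 W=1 U=1 S=0
  → PAGE_NOT_PRESENT  (2 entries read)

Entries read for #0: 2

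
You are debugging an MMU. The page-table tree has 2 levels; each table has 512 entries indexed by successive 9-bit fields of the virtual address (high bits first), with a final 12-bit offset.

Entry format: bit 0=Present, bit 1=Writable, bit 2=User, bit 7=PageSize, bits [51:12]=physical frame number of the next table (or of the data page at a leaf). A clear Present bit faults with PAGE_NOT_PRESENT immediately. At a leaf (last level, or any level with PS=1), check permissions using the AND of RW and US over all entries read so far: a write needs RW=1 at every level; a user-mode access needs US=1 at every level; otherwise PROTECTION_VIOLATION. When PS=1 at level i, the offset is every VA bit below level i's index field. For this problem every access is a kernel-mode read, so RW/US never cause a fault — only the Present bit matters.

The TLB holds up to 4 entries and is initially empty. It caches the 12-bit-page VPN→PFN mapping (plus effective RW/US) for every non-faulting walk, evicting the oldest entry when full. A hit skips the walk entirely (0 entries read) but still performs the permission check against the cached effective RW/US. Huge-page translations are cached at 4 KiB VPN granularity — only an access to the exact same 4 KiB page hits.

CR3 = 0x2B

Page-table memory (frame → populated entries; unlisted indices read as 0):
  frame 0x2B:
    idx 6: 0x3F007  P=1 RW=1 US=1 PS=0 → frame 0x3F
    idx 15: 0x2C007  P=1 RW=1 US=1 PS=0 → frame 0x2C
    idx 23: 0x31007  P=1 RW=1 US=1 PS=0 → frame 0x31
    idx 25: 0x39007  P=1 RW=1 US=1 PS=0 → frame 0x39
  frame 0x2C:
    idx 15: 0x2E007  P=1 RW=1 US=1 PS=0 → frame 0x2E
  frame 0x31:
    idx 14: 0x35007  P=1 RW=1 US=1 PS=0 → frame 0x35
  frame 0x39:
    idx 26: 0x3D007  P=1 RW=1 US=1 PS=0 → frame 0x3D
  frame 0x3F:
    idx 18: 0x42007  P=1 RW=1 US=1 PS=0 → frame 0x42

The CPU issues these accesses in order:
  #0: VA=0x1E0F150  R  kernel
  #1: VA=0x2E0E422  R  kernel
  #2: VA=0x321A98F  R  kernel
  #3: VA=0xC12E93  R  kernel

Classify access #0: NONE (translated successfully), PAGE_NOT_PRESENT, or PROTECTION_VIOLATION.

Trace:
#0 VA=0x1E0F150 (r,kernel):
  L0 @0x2B[15] → 0x2C007  P=1,RW=1,US=1,PS=0
  L1 @0x2C[15] → 0x2E007  P=1,RW=1,US=1,PS=0
  ⇒ phys 0x2E150  [2 reads]
#1 VA=0x2E0E422 (r,kernel):
  L0 @0x2B[23] → 0x31007  P=1,RW=1,US=1,PS=0
  L1 @0x31[14] → 0x35007  P=1,RW=1,US=1,PS=0
  ⇒ phys 0x35422  [2 reads]
#2 VA=0x321A98F (r,kernel):
  L0 @0x2B[25] → 0x39007  P=1,RW=1,US=1,PS=0
  L1 @0x39[26] → 0x3D007  P=1,RW=1,US=1,PS=0
  ⇒ phys 0x3D98F  [2 reads]
#3 VA=0xC12E93 (r,kernel):
  L0 @0x2B[6] → 0x3F007  P=1,RW=1,US=1,PS=0
  L1 @0x3F[18] → 0x42007  P=1,RW=1,US=1,PS=0
  ⇒ phys 0x42E93  [2 reads]

Access #0 fault: NONE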